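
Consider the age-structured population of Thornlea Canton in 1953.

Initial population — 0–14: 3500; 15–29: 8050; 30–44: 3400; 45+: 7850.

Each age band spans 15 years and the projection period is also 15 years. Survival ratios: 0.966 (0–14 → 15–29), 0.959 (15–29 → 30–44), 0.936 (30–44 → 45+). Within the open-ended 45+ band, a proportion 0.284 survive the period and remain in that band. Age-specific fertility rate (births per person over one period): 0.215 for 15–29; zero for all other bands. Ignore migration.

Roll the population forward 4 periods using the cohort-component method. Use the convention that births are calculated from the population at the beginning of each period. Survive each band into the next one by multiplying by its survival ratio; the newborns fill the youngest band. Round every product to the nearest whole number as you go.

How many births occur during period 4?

151

Let group 1 be 0–14 through group 4 = 45+.
Period 1:
Births: 8050 * 0.215 = 1731
Group 2: 3500 * 0.966 = 3381
Group 3: 8050 * 0.959 = 7720
Group 4: 3400 * 0.936 + 7850 * 0.284 = 3182 + 2229 = 5411
End of period: [1731, 3381, 7720, 5411]
Period 2:
Births: 3381 * 0.215 = 727
Group 2: 1731 * 0.966 = 1672
Group 3: 3381 * 0.959 = 3242
Group 4: 7720 * 0.936 + 5411 * 0.284 = 7226 + 1537 = 8763
End of period: [727, 1672, 3242, 8763]
Period 3:
Births: 1672 * 0.215 = 359
Group 2: 727 * 0.966 = 702
Group 3: 1672 * 0.959 = 1603
Group 4: 3242 * 0.936 + 8763 * 0.284 = 3035 + 2489 = 5524
End of period: [359, 702, 1603, 5524]
Period 4:
Births: 702 * 0.215 = 151
Group 2: 359 * 0.966 = 347
Group 3: 702 * 0.959 = 673
Group 4: 1603 * 0.936 + 5524 * 0.284 = 1500 + 1569 = 3069
End of period: [151, 347, 673, 3069]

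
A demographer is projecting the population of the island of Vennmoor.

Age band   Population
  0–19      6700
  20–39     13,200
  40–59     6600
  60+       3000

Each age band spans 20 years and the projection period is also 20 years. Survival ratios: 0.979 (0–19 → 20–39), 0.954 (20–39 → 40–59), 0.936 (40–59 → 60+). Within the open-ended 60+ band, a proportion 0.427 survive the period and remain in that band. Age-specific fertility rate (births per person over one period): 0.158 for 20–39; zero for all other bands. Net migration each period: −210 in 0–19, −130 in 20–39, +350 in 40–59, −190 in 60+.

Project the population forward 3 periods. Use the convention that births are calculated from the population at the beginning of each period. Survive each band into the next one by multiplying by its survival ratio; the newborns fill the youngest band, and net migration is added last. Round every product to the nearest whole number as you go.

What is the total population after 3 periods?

After projecting period 1:
Births: 13200 × 0.158 = 2086
20–39: 6700 × 0.979 = 6559
40–59: 13200 × 0.954 = 12593
60+: 6600 × 0.936 + 3000 × 0.427 = 6178 + 1281 = 7459
Net migration: 0–19 − 210 → 1876; 20–39 − 130 → 6429; 40–59 + 350 → 12943; 60+ − 190 → 7269
Population now: 0–19=1876, 20–39=6429, 40–59=12943, 60+=7269
After projecting period 2:
Births: 6429 × 0.158 = 1016
20–39: 1876 × 0.979 = 1837
40–59: 6429 × 0.954 = 6133
60+: 12943 × 0.936 + 7269 × 0.427 = 12115 + 3104 = 15219
Net migration: 0–19 − 210 → 806; 20–39 − 130 → 1707; 40–59 + 350 → 6483; 60+ − 190 → 15029
Population now: 0–19=806, 20–39=1707, 40–59=6483, 60+=15029
After projecting period 3:
Births: 1707 × 0.158 = 270
20–39: 806 × 0.979 = 789
40–59: 1707 × 0.954 = 1628
60+: 6483 × 0.936 + 15029 × 0.427 = 6068 + 6417 = 12485
Net migration: 0–19 − 210 → 60; 20–39 − 130 → 659; 40–59 + 350 → 1978; 60+ − 190 → 12295
Population now: 0–19=60, 20–39=659, 40–59=1978, 60+=12295
Total after period 3: 60 + 659 + 1978 + 12295 = 14992

14992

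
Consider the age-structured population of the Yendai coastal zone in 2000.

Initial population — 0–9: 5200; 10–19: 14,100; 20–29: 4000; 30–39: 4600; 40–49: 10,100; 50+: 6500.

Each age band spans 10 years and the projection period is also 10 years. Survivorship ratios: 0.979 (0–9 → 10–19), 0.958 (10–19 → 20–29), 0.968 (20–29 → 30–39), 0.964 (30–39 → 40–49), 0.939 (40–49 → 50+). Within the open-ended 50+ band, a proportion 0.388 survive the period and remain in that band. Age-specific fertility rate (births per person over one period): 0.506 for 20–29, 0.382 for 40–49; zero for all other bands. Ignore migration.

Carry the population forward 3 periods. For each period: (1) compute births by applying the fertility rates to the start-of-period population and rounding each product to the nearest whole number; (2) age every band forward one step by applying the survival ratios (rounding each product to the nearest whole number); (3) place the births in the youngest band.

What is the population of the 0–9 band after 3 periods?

[period 1]
Births: 4000 × 0.506 = 2024  |  10100 × 0.382 = 3858 → 5882
10–19: 5200 × 0.979 = 5091
20–29: 14100 × 0.958 = 13508
30–39: 4000 × 0.968 = 3872
40–49: 4600 × 0.964 = 4434
50+: 10100 × 0.939 + 6500 × 0.388 = 9484 + 2522 = 12006
Giving 5882 / 5091 / 13508 / 3872 / 4434 / 12006.
[period 2]
Births: 13508 × 0.506 = 6835  |  4434 × 0.382 = 1694 → 8529
10–19: 5882 × 0.979 = 5758
20–29: 5091 × 0.958 = 4877
30–39: 13508 × 0.968 = 13076
40–49: 3872 × 0.964 = 3733
50+: 4434 × 0.939 + 12006 × 0.388 = 4164 + 4658 = 8822
Giving 8529 / 5758 / 4877 / 13076 / 3733 / 8822.
[period 3]
Births: 4877 × 0.506 = 2468  |  3733 × 0.382 = 1426 → 3894
10–19: 8529 × 0.979 = 8350
20–29: 5758 × 0.958 = 5516
30–39: 4877 × 0.968 = 4721
40–49: 13076 × 0.964 = 12605
50+: 3733 × 0.939 + 8822 × 0.388 = 3505 + 3423 = 6928
Giving 3894 / 8350 / 5516 / 4721 / 12605 / 6928.

3894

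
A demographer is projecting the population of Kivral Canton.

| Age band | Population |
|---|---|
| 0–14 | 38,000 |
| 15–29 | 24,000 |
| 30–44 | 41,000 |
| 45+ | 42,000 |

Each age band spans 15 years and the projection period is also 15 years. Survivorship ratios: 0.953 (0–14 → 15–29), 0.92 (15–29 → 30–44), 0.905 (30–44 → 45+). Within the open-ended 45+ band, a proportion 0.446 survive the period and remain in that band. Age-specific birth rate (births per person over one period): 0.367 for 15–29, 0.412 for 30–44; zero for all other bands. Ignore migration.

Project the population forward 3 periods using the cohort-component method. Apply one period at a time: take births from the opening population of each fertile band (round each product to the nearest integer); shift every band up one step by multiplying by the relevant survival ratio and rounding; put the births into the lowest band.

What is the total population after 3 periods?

116756

(Groups numbered youngest = 1 to oldest = 4.)
Period 1.
Births: 24000 × 0.367 = 8808 ; 41000 × 0.412 = 16892 — total 25700
Group 2: 38000 × 0.953 = 36214
Group 3: 24000 × 0.92 = 22080
Group 4: 41000 × 0.905 + 42000 × 0.446 = 37105 + 18732 = 55837
Population now: 0–14=25700, 15–29=36214, 30–44=22080, 45+=55837
Period 2.
Births: 36214 × 0.367 = 13291 ; 22080 × 0.412 = 9097 — total 22388
Group 2: 25700 × 0.953 = 24492
Group 3: 36214 × 0.92 = 33317
Group 4: 22080 × 0.905 + 55837 × 0.446 = 19982 + 24903 = 44885
Population now: 0–14=22388, 15–29=24492, 30–44=33317, 45+=44885
Period 3.
Births: 24492 × 0.367 = 8989 ; 33317 × 0.412 = 13727 — total 22716
Group 2: 22388 × 0.953 = 21336
Group 3: 24492 × 0.92 = 22533
Group 4: 33317 × 0.905 + 44885 × 0.446 = 30152 + 20019 = 50171
Population now: 0–14=22716, 15–29=21336, 30–44=22533, 45+=50171
Total after period 3: 22716 + 21336 + 22533 + 50171 = 116756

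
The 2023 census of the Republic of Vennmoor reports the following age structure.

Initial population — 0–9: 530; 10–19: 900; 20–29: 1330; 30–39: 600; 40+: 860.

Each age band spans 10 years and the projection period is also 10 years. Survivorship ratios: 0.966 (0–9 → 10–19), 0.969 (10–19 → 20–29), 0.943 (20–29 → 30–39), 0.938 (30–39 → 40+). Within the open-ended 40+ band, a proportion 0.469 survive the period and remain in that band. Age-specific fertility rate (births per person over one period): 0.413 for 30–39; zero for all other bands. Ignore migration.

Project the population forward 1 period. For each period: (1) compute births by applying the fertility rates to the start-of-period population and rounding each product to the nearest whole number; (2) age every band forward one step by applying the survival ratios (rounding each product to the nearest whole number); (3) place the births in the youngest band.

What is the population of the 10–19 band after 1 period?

Numbering the groups 1..5 from youngest to oldest:
Period 1:
Births: 600 * 0.413 = 248
Group 2: 530 * 0.966 = 512
Group 3: 900 * 0.969 = 872
Group 4: 1330 * 0.943 = 1254
Group 5: 600 * 0.938 + 860 * 0.469 = 563 + 403 = 966
End of period: [248, 512, 872, 1254, 966]

512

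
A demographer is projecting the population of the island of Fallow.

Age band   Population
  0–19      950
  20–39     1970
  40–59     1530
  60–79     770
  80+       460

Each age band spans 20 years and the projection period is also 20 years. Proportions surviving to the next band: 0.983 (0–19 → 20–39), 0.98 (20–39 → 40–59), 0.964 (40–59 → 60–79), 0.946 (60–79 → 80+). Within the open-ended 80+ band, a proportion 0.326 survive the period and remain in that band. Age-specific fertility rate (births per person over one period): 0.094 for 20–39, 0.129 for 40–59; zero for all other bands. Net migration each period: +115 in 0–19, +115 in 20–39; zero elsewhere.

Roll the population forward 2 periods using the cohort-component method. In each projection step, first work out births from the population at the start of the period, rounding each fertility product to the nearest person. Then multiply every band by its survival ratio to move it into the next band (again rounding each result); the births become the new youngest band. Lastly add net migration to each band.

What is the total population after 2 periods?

Call the bands 1 to 5, youngest first.
Period 1:
Births: 1970 × 0.094 = 185 ; 1530 × 0.129 = 197 → total 382
Band 2: 950 × 0.983 = 934
Band 3: 1970 × 0.98 = 1931
Band 4: 1530 × 0.964 = 1475
Band 5: 770 × 0.946 + 460 × 0.326 = 728 + 150 = 878
Net migration: Band 1 + 115 → 497; Band 2 + 115 → 1049
→ [497, 1049, 1931, 1475, 878]
Period 2:
Births: 1049 × 0.094 = 99 ; 1931 × 0.129 = 249 → total 348
Band 2: 497 × 0.983 = 489
Band 3: 1049 × 0.98 = 1028
Band 4: 1931 × 0.964 = 1861
Band 5: 1475 × 0.946 + 878 × 0.326 = 1395 + 286 = 1681
Net migration: Band 1 + 115 → 463; Band 2 + 115 → 604
→ [463, 604, 1028, 1861, 1681]
Total after period 2: 463 + 604 + 1028 + 1861 + 1681 = 5637

5637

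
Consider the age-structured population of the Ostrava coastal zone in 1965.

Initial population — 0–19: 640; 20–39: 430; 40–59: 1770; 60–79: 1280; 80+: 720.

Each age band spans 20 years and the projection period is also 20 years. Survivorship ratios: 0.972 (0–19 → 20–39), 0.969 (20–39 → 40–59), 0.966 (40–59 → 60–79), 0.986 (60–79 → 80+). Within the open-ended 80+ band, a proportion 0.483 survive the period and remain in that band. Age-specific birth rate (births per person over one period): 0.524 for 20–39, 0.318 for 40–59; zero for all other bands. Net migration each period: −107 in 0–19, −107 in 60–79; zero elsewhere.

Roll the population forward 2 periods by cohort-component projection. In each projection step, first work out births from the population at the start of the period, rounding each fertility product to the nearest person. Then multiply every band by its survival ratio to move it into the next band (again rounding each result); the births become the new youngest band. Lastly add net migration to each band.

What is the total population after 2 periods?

4272

Call the groups 1 to 5, youngest first.
— Period 1 —
Births: 430 * 0.524 = 225  |  1770 * 0.318 = 563 → 788
Group 2: 640 * 0.972 = 622
Group 3: 430 * 0.969 = 417
Group 4: 1770 * 0.966 = 1710
Group 5: 1280 * 0.986 + 720 * 0.483 = 1262 + 348 = 1610
Net migration: Group 1 − 107 → 681; Group 4 − 107 → 1603
Population now: 0–19=681, 20–39=622, 40–59=417, 60–79=1603, 80+=1610
— Period 2 —
Births: 622 * 0.524 = 326  |  417 * 0.318 = 133 → 459
Group 2: 681 * 0.972 = 662
Group 3: 622 * 0.969 = 603
Group 4: 417 * 0.966 = 403
Group 5: 1603 * 0.986 + 1610 * 0.483 = 1581 + 778 = 2359
Net migration: Group 1 − 107 → 352; Group 4 − 107 → 296
Population now: 0–19=352, 20–39=662, 40–59=603, 60–79=296, 80+=2359
Total after period 2: 352 + 662 + 603 + 296 + 2359 = 4272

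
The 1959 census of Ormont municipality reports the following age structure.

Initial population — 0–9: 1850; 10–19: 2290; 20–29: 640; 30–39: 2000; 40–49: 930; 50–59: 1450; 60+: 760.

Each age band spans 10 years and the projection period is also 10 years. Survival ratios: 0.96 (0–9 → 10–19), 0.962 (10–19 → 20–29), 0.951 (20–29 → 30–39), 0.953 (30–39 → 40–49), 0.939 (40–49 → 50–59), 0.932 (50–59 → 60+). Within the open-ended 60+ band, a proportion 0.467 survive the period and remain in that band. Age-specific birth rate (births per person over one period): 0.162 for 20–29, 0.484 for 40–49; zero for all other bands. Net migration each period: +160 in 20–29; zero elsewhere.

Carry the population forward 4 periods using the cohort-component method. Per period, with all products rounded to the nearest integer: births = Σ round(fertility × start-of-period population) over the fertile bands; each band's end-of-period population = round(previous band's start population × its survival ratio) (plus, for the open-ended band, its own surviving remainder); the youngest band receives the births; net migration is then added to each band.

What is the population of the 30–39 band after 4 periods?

[period 1]
Births: 640 * 0.162 = 104, 930 * 0.484 = 450 ⇒ total 554
10–19: 1850 * 0.96 = 1776
20–29: 2290 * 0.962 = 2203
30–39: 640 * 0.951 = 609
40–49: 2000 * 0.953 = 1906
50–59: 930 * 0.939 = 873
60+: 1450 * 0.932 + 760 * 0.467 = 1351 + 355 = 1706
Net migration: 20–29 + 160 → 2363
End of period: [554, 1776, 2363, 609, 1906, 873, 1706]
[period 2]
Births: 2363 * 0.162 = 383, 1906 * 0.484 = 923 ⇒ total 1306
10–19: 554 * 0.96 = 532
20–29: 1776 * 0.962 = 1709
30–39: 2363 * 0.951 = 2247
40–49: 609 * 0.953 = 580
50–59: 1906 * 0.939 = 1790
60+: 873 * 0.932 + 1706 * 0.467 = 814 + 797 = 1611
Net migration: 20–29 + 160 → 1869
End of period: [1306, 532, 1869, 2247, 580, 1790, 1611]
[period 3]
Births: 1869 * 0.162 = 303, 580 * 0.484 = 281 ⇒ total 584
10–19: 1306 * 0.96 = 1254
20–29: 532 * 0.962 = 512
30–39: 1869 * 0.951 = 1777
40–49: 2247 * 0.953 = 2141
50–59: 580 * 0.939 = 545
60+: 1790 * 0.932 + 1611 * 0.467 = 1668 + 752 = 2420
Net migration: 20–29 + 160 → 672
End of period: [584, 1254, 672, 1777, 2141, 545, 2420]
[period 4]
Births: 672 * 0.162 = 109, 2141 * 0.484 = 1036 ⇒ total 1145
10–19: 584 * 0.96 = 561
20–29: 1254 * 0.962 = 1206
30–39: 672 * 0.951 = 639
40–49: 1777 * 0.953 = 1693
50–59: 2141 * 0.939 = 2010
60+: 545 * 0.932 + 2420 * 0.467 = 508 + 1130 = 1638
Net migration: 20–29 + 160 → 1366
End of period: [1145, 561, 1366, 639, 1693, 2010, 1638]

639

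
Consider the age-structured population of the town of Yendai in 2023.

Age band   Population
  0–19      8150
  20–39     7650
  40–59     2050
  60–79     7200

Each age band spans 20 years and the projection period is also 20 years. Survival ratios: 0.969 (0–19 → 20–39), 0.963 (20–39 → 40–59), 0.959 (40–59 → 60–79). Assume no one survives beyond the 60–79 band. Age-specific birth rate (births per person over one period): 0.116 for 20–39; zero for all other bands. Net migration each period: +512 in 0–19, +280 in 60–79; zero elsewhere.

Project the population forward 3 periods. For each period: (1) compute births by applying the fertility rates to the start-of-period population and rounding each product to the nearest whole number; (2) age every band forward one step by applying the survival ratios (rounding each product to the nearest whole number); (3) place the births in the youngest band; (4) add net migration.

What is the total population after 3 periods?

10932

Call the bands 1 to 4, youngest first.
After projecting period 1:
Births: 7650 × 0.116 = 887
Band 2: 8150 × 0.969 = 7897
Band 3: 7650 × 0.963 = 7367
Band 4: 2050 × 0.959 = 1966
Net migration: Band 1 + 512 → 1399; Band 4 + 280 → 2246
→ [1399, 7897, 7367, 2246]
After projecting period 2:
Births: 7897 × 0.116 = 916
Band 2: 1399 × 0.969 = 1356
Band 3: 7897 × 0.963 = 7605
Band 4: 7367 × 0.959 = 7065
Net migration: Band 1 + 512 → 1428; Band 4 + 280 → 7345
→ [1428, 1356, 7605, 7345]
After projecting period 3:
Births: 1356 × 0.116 = 157
Band 2: 1428 × 0.969 = 1384
Band 3: 1356 × 0.963 = 1306
Band 4: 7605 × 0.959 = 7293
Net migration: Band 1 + 512 → 669; Band 4 + 280 → 7573
→ [669, 1384, 1306, 7573]
Total after period 3: 669 + 1384 + 1306 + 7573 = 10932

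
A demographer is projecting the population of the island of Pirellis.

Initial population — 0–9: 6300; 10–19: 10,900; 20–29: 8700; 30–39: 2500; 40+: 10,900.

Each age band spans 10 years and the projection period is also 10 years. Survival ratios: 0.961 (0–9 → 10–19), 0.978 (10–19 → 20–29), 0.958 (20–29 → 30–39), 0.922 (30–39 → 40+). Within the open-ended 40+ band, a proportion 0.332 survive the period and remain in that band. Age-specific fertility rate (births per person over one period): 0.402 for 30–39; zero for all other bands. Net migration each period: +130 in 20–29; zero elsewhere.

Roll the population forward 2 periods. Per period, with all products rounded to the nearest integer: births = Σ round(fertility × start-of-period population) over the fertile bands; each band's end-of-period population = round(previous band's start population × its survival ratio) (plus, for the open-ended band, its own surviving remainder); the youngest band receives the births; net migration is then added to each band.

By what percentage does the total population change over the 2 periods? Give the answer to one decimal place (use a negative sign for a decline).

Numbering the groups 1..5 from youngest to oldest:
After projecting period 1:
Births: 2500 × 0.402 = 1005
Group 2: 6300 × 0.961 = 6054
Group 3: 10900 × 0.978 = 10660
Group 4: 8700 × 0.958 = 8335
Group 5: 2500 × 0.922 + 10900 × 0.332 = 2305 + 3619 = 5924
Net migration: Group 3 + 130 → 10790
Population now: 0–9=1005, 10–19=6054, 20–29=10790, 30–39=8335, 40+=5924
After projecting period 2:
Births: 8335 × 0.402 = 3351
Group 2: 1005 × 0.961 = 966
Group 3: 6054 × 0.978 = 5921
Group 4: 10790 × 0.958 = 10337
Group 5: 8335 × 0.922 + 5924 × 0.332 = 7685 + 1967 = 9652
Net migration: Group 3 + 130 → 6051
Population now: 0–9=3351, 10–19=966, 20–29=6051, 30–39=10337, 40+=9652
Total: 39300 → 30357; change = -8943; percentage change = -22.8%

-22.8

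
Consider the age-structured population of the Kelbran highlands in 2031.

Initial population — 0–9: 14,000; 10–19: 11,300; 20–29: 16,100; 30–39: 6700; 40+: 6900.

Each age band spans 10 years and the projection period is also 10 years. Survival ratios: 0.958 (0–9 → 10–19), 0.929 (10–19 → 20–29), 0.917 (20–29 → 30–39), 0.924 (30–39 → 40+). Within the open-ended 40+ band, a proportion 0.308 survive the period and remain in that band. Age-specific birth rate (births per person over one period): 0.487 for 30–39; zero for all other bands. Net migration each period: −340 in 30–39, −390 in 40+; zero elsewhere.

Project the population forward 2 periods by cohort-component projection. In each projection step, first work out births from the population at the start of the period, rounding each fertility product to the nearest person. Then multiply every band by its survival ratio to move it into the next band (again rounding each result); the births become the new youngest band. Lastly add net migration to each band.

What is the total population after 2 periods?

(Groups numbered youngest = 1 to oldest = 5.)
[period 1]
Births: 6700 × 0.487 = 3263
Group 2: 14000 × 0.958 = 13412
Group 3: 11300 × 0.929 = 10498
Group 4: 16100 × 0.917 = 14764
Group 5: 6700 × 0.924 + 6900 × 0.308 = 6191 + 2125 = 8316
Net migration: Group 4 − 340 → 14424; Group 5 − 390 → 7926
→ [3263, 13412, 10498, 14424, 7926]
[period 2]
Births: 14424 × 0.487 = 7024
Group 2: 3263 × 0.958 = 3126
Group 3: 13412 × 0.929 = 12460
Group 4: 10498 × 0.917 = 9627
Group 5: 14424 × 0.924 + 7926 × 0.308 = 13328 + 2441 = 15769
Net migration: Group 4 − 340 → 9287; Group 5 − 390 → 15379
→ [7024, 3126, 12460, 9287, 15379]
Total after period 2: 7024 + 3126 + 12460 + 9287 + 15379 = 47276

47276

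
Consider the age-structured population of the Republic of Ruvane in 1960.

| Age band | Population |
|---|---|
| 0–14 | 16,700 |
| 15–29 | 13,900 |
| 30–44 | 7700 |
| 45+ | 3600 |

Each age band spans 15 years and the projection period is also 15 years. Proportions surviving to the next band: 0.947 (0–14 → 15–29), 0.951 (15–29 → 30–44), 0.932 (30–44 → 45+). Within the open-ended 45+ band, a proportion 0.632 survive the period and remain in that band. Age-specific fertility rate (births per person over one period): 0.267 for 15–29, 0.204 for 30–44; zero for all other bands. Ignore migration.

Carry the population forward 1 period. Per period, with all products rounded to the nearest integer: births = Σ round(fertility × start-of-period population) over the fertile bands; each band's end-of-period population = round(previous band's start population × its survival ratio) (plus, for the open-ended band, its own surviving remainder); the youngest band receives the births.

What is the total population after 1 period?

Period 1.
Births: 13900 * 0.267 = 3711 ; 7700 * 0.204 = 1571 ⇒ total 5282
15–29: 16700 * 0.947 = 15815
30–44: 13900 * 0.951 = 13219
45+: 7700 * 0.932 + 3600 * 0.632 = 7176 + 2275 = 9451
Population now: 0–14=5282, 15–29=15815, 30–44=13219, 45+=9451
Total after period 1: 5282 + 15815 + 13219 + 9451 = 43767

43767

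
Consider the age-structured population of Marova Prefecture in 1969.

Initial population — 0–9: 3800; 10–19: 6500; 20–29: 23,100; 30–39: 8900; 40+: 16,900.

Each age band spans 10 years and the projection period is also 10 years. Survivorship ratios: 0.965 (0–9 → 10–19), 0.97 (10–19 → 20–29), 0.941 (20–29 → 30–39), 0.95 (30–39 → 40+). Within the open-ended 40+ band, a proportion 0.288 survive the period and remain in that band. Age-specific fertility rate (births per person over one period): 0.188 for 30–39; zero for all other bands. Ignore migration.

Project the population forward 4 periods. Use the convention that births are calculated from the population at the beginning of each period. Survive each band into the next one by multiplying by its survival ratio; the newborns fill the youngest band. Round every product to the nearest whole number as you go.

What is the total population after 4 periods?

Call the groups 1 to 5, youngest first.
— Period 1 —
Births: 8900 × 0.188 = 1673
Group 2: 3800 × 0.965 = 3667
Group 3: 6500 × 0.97 = 6305
Group 4: 23100 × 0.941 = 21737
Group 5: 8900 × 0.95 + 16900 × 0.288 = 8455 + 4867 = 13322
Giving 1673 / 3667 / 6305 / 21737 / 13322.
— Period 2 —
Births: 21737 × 0.188 = 4087
Group 2: 1673 × 0.965 = 1614
Group 3: 3667 × 0.97 = 3557
Group 4: 6305 × 0.941 = 5933
Group 5: 21737 × 0.95 + 13322 × 0.288 = 20650 + 3837 = 24487
Giving 4087 / 1614 / 3557 / 5933 / 24487.
— Period 3 —
Births: 5933 × 0.188 = 1115
Group 2: 4087 × 0.965 = 3944
Group 3: 1614 × 0.97 = 1566
Group 4: 3557 × 0.941 = 3347
Group 5: 5933 × 0.95 + 24487 × 0.288 = 5636 + 7052 = 12688
Giving 1115 / 3944 / 1566 / 3347 / 12688.
— Period 4 —
Births: 3347 × 0.188 = 629
Group 2: 1115 × 0.965 = 1076
Group 3: 3944 × 0.97 = 3826
Group 4: 1566 × 0.941 = 1474
Group 5: 3347 × 0.95 + 12688 × 0.288 = 3180 + 3654 = 6834
Giving 629 / 1076 / 3826 / 1474 / 6834.
Total after period 4: 629 + 1076 + 3826 + 1474 + 6834 = 13839

13839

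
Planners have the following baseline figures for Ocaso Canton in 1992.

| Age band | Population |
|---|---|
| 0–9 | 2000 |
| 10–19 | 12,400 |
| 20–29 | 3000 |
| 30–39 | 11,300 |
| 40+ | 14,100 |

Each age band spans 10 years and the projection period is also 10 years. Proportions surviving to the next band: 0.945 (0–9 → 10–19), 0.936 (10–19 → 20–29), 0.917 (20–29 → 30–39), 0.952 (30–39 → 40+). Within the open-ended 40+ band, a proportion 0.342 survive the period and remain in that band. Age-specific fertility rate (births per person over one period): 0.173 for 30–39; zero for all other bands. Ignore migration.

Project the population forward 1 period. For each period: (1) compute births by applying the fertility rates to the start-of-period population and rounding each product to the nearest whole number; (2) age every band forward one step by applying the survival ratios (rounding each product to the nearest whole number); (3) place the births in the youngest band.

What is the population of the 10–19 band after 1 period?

1890

(Groups numbered youngest = 1 to oldest = 5.)
Period 1:
Births: 11300 × 0.173 = 1955
Group 2: 2000 × 0.945 = 1890
Group 3: 12400 × 0.936 = 11606
Group 4: 3000 × 0.917 = 2751
Group 5: 11300 × 0.952 + 14100 × 0.342 = 10758 + 4822 = 15580
Population now: 0–9=1955, 10–19=1890, 20–29=11606, 30–39=2751, 40+=15580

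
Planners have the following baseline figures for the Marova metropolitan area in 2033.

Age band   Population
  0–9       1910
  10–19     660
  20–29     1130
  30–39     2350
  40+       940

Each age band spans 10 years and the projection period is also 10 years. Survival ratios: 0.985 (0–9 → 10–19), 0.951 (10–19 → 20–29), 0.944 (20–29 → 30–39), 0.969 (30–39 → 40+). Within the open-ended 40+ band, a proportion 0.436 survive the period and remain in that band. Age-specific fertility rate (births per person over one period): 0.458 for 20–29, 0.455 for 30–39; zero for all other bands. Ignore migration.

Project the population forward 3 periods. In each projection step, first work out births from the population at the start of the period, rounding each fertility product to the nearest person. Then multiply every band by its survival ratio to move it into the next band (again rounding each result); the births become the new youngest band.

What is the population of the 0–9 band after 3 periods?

1089

(Groups numbered youngest = 1 to oldest = 5.)
Period 1:
Births: 1130 * 0.458 = 518 ; 2350 * 0.455 = 1069 ⇒ total 1587
Group 2: 1910 * 0.985 = 1881
Group 3: 660 * 0.951 = 628
Group 4: 1130 * 0.944 = 1067
Group 5: 2350 * 0.969 + 940 * 0.436 = 2277 + 410 = 2687
End of period: [1587, 1881, 628, 1067, 2687]
Period 2:
Births: 628 * 0.458 = 288 ; 1067 * 0.455 = 485 ⇒ total 773
Group 2: 1587 * 0.985 = 1563
Group 3: 1881 * 0.951 = 1789
Group 4: 628 * 0.944 = 593
Group 5: 1067 * 0.969 + 2687 * 0.436 = 1034 + 1172 = 2206
End of period: [773, 1563, 1789, 593, 2206]
Period 3:
Births: 1789 * 0.458 = 819 ; 593 * 0.455 = 270 ⇒ total 1089
Group 2: 773 * 0.985 = 761
Group 3: 1563 * 0.951 = 1486
Group 4: 1789 * 0.944 = 1689
Group 5: 593 * 0.969 + 2206 * 0.436 = 575 + 962 = 1537
End of period: [1089, 761, 1486, 1689, 1537]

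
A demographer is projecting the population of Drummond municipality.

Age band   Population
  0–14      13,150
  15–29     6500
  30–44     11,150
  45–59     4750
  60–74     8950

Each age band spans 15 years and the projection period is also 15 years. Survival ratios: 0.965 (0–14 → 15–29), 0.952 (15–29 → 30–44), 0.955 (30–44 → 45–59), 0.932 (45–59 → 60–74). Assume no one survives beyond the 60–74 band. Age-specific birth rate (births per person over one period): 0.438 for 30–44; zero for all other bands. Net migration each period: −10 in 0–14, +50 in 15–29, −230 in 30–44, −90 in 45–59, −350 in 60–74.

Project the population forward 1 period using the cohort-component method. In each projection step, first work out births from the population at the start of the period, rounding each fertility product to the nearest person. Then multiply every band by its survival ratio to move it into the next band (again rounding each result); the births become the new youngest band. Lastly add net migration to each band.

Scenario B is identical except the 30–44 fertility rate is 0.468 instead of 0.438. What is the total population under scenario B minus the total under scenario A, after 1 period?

334

(Groups numbered youngest = 1 to oldest = 5.)
Period 1:
Births: 11150 × 0.438 = 4884
Group 2: 13150 × 0.965 = 12690
Group 3: 6500 × 0.952 = 6188
Group 4: 11150 × 0.955 = 10648
Group 5: 4750 × 0.932 = 4427
Net migration: Group 1 − 10 → 4874; Group 2 + 50 → 12740; Group 3 − 230 → 5958; Group 4 − 90 → 10558; Group 5 − 350 → 4077
Giving 4874 / 12740 / 5958 / 10558 / 4077.
Scenario A total after 1 period: 38207
Scenario B projection —
Period 1:
Births: 11150 × 0.468 = 5218
Group 2: 13150 × 0.965 = 12690
Group 3: 6500 × 0.952 = 6188
Group 4: 11150 × 0.955 = 10648
Group 5: 4750 × 0.932 = 4427
Net migration: Group 1 − 10 → 5208; Group 2 + 50 → 12740; Group 3 − 230 → 5958; Group 4 − 90 → 10558; Group 5 − 350 → 4077
Giving 5208 / 12740 / 5958 / 10558 / 4077.
Scenario B total after 1 period: 38541
Difference B − A = 38541 − 38207 = 334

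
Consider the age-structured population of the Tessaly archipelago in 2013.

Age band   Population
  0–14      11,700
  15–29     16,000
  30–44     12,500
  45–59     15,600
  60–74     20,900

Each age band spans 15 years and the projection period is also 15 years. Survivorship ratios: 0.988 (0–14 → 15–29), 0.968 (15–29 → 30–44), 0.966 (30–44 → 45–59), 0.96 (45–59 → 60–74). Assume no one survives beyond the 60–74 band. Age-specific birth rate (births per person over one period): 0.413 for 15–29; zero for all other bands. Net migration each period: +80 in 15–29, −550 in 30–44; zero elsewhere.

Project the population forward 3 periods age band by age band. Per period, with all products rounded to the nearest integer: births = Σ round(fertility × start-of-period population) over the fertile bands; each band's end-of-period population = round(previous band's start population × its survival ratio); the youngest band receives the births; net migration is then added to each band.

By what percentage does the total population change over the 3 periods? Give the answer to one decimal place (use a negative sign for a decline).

-51.0

(Groups numbered youngest = 1 to oldest = 5.)
[period 1]
Births: 16000 × 0.413 = 6608
Group 2: 11700 × 0.988 = 11560
Group 3: 16000 × 0.968 = 15488
Group 4: 12500 × 0.966 = 12075
Group 5: 15600 × 0.96 = 14976
Net migration: Group 2 + 80 → 11640; Group 3 − 550 → 14938
Giving 6608 / 11640 / 14938 / 12075 / 14976.
[period 2]
Births: 11640 × 0.413 = 4807
Group 2: 6608 × 0.988 = 6529
Group 3: 11640 × 0.968 = 11268
Group 4: 14938 × 0.966 = 14430
Group 5: 12075 × 0.96 = 11592
Net migration: Group 2 + 80 → 6609; Group 3 − 550 → 10718
Giving 4807 / 6609 / 10718 / 14430 / 11592.
[period 3]
Births: 6609 × 0.413 = 2730
Group 2: 4807 × 0.988 = 4749
Group 3: 6609 × 0.968 = 6398
Group 4: 10718 × 0.966 = 10354
Group 5: 14430 × 0.96 = 13853
Net migration: Group 2 + 80 → 4829; Group 3 − 550 → 5848
Giving 2730 / 4829 / 5848 / 10354 / 13853.
Total: 76700 → 37614; change = -39086; percentage change = -51.0%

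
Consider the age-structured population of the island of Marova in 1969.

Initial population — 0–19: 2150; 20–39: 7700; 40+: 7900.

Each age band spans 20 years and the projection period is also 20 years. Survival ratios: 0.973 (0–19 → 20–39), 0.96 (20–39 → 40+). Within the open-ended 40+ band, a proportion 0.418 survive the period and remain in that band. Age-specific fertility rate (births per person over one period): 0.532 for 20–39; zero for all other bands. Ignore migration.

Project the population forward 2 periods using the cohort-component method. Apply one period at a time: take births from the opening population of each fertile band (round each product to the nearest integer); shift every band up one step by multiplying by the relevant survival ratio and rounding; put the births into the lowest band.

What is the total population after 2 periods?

11576

Period 1.
Births: 7700 * 0.532 = 4096
20–39: 2150 * 0.973 = 2092
40+: 7700 * 0.96 + 7900 * 0.418 = 7392 + 3302 = 10694
End of period: [4096, 2092, 10694]
Period 2.
Births: 2092 * 0.532 = 1113
20–39: 4096 * 0.973 = 3985
40+: 2092 * 0.96 + 10694 * 0.418 = 2008 + 4470 = 6478
End of period: [1113, 3985, 6478]
Total after period 2: 1113 + 3985 + 6478 = 11576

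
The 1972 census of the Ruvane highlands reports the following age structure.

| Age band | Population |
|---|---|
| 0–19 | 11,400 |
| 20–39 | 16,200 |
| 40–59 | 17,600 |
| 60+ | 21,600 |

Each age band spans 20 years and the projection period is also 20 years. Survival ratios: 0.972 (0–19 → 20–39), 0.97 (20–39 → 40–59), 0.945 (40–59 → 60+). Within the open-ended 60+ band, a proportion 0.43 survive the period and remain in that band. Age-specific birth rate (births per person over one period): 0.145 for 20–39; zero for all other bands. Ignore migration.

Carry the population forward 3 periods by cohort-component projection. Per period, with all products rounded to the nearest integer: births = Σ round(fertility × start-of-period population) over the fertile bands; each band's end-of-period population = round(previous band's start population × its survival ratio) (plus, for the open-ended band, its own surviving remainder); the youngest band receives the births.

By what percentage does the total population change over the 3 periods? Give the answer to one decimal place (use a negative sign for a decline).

[period 1]
Births: 16200 × 0.145 = 2349
20–39: 11400 × 0.972 = 11081
40–59: 16200 × 0.97 = 15714
60+: 17600 × 0.945 + 21600 × 0.43 = 16632 + 9288 = 25920
Giving 2349 / 11081 / 15714 / 25920.
[period 2]
Births: 11081 × 0.145 = 1607
20–39: 2349 × 0.972 = 2283
40–59: 11081 × 0.97 = 10749
60+: 15714 × 0.945 + 25920 × 0.43 = 14850 + 11146 = 25996
Giving 1607 / 2283 / 10749 / 25996.
[period 3]
Births: 2283 × 0.145 = 331
20–39: 1607 × 0.972 = 1562
40–59: 2283 × 0.97 = 2215
60+: 10749 × 0.945 + 25996 × 0.43 = 10158 + 11178 = 21336
Giving 331 / 1562 / 2215 / 21336.
Total: 66800 → 25444; change = -41356; percentage change = -61.9%

-61.9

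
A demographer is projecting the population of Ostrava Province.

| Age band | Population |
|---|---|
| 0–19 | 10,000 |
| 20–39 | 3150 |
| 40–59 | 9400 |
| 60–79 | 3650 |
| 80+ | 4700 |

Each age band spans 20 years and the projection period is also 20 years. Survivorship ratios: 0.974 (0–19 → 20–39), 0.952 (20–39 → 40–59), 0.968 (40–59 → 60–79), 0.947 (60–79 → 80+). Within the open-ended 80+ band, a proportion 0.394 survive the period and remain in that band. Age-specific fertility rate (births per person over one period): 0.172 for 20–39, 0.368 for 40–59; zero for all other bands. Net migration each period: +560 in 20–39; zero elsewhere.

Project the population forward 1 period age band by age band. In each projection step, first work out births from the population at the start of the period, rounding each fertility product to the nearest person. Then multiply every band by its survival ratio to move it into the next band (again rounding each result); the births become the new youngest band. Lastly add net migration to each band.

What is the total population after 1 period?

31708

Numbering the bands 1..5 from youngest to oldest:
After projecting period 1:
Births: 3150 × 0.172 = 542  |  9400 × 0.368 = 3459 ⇒ total 4001
Band 2: 10000 × 0.974 = 9740
Band 3: 3150 × 0.952 = 2999
Band 4: 9400 × 0.968 = 9099
Band 5: 3650 × 0.947 + 4700 × 0.394 = 3457 + 1852 = 5309
Net migration: Band 2 + 560 → 10300
Population now: 0–19=4001, 20–39=10300, 40–59=2999, 60–79=9099, 80+=5309
Total after period 1: 4001 + 10300 + 2999 + 9099 + 5309 = 31708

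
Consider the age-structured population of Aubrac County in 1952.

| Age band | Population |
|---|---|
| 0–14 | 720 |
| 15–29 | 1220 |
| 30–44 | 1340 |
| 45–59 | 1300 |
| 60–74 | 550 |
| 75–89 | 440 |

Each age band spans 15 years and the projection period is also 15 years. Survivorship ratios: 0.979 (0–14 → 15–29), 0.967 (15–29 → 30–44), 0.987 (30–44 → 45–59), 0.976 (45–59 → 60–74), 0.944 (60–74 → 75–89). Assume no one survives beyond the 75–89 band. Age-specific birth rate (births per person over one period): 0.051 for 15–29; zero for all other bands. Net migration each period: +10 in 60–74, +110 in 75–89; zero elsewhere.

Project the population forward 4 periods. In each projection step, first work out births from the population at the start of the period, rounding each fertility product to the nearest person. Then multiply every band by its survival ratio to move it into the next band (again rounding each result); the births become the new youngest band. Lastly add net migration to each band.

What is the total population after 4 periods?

1957

Let band 1 be 0–14 through band 6 = 75–89.
After projecting period 1:
Births: 1220 * 0.051 = 62
Band 2: 720 * 0.979 = 705
Band 3: 1220 * 0.967 = 1180
Band 4: 1340 * 0.987 = 1323
Band 5: 1300 * 0.976 = 1269
Band 6: 550 * 0.944 = 519
Net migration: Band 5 + 10 → 1279; Band 6 + 110 → 629
→ [62, 705, 1180, 1323, 1279, 629]
After projecting period 2:
Births: 705 * 0.051 = 36
Band 2: 62 * 0.979 = 61
Band 3: 705 * 0.967 = 682
Band 4: 1180 * 0.987 = 1165
Band 5: 1323 * 0.976 = 1291
Band 6: 1279 * 0.944 = 1207
Net migration: Band 5 + 10 → 1301; Band 6 + 110 → 1317
→ [36, 61, 682, 1165, 1301, 1317]
After projecting period 3:
Births: 61 * 0.051 = 3
Band 2: 36 * 0.979 = 35
Band 3: 61 * 0.967 = 59
Band 4: 682 * 0.987 = 673
Band 5: 1165 * 0.976 = 1137
Band 6: 1301 * 0.944 = 1228
Net migration: Band 5 + 10 → 1147; Band 6 + 110 → 1338
→ [3, 35, 59, 673, 1147, 1338]
After projecting period 4:
Births: 35 * 0.051 = 2
Band 2: 3 * 0.979 = 3
Band 3: 35 * 0.967 = 34
Band 4: 59 * 0.987 = 58
Band 5: 673 * 0.976 = 657
Band 6: 1147 * 0.944 = 1083
Net migration: Band 5 + 10 → 667; Band 6 + 110 → 1193
→ [2, 3, 34, 58, 667, 1193]
Total after period 4: 2 + 3 + 34 + 58 + 667 + 1193 = 1957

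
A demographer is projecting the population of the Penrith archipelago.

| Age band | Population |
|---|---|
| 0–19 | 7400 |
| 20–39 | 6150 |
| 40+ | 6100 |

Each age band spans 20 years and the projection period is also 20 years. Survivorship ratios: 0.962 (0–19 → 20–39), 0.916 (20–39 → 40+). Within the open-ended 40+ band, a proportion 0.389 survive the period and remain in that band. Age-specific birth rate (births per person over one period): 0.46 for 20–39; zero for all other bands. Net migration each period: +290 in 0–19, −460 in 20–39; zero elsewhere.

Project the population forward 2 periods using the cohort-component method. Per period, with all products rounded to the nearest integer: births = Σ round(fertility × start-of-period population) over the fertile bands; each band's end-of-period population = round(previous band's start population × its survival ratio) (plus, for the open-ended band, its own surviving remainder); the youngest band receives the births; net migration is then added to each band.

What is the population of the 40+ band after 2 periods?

9214

Numbering the bands 1..3 from youngest to oldest:
[period 1]
Births: 6150 × 0.46 = 2829
Band 2: 7400 × 0.962 = 7119
Band 3: 6150 × 0.916 + 6100 × 0.389 = 5633 + 2373 = 8006
Net migration: Band 1 + 290 → 3119; Band 2 − 460 → 6659
→ [3119, 6659, 8006]
[period 2]
Births: 6659 × 0.46 = 3063
Band 2: 3119 × 0.962 = 3000
Band 3: 6659 × 0.916 + 8006 × 0.389 = 6100 + 3114 = 9214
Net migration: Band 1 + 290 → 3353; Band 2 − 460 → 2540
→ [3353, 2540, 9214]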